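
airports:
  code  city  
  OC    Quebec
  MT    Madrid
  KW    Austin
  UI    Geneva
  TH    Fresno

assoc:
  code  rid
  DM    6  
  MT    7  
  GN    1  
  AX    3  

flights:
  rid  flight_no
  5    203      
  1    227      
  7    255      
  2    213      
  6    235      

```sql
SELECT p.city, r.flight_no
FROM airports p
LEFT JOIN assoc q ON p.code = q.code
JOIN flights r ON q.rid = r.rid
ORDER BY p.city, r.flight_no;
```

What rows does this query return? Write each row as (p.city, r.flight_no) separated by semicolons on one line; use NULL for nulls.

Joins associate left-to-right: airports LEFT JOIN assoc on code gives 5 intermediate row(s).
Then INNER JOIN `flights r` on rid: keep only rows whose q.rid appears in r.

(Madrid, 255)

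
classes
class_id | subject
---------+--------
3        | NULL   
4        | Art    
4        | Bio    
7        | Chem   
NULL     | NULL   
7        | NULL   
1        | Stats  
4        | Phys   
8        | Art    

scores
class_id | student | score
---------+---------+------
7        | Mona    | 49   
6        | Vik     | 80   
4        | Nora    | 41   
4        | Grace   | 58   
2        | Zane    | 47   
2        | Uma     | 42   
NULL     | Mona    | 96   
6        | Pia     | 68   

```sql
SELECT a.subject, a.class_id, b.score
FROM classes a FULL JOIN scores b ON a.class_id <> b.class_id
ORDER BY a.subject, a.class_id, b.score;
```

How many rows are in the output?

50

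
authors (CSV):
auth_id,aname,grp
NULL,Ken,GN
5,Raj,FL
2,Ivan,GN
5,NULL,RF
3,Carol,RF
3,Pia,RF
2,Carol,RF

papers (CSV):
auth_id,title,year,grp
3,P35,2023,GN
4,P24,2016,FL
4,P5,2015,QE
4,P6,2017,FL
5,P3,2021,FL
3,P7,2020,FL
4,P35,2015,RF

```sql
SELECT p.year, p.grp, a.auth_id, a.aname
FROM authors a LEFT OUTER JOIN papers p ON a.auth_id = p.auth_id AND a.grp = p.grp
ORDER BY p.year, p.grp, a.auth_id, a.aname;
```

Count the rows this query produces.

7

LEFT JOIN keeps every row from `authors`; unmatched rows get NULL for `papers`'s columns.
Matching on a.auth_id = p.auth_id AND a.grp = p.grp. A NULL in a compared column never satisfies the condition.
Matched pairs: 1; unmatched a rows kept: 6.
Total: 1 matched + 6 padded = 7 rows.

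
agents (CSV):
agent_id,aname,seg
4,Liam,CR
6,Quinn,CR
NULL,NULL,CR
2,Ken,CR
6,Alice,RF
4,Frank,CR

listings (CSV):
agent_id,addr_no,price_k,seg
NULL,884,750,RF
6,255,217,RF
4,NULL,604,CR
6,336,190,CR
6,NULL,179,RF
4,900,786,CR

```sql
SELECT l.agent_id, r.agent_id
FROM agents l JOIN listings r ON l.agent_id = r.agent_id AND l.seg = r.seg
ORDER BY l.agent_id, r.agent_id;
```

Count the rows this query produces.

7

INNER JOIN keeps only pairs where the ON condition holds.
Matching on l.agent_id = r.agent_id AND l.seg = r.seg. A NULL in a compared column never satisfies the condition.
Matched pairs: 7.
Total: 7 rows.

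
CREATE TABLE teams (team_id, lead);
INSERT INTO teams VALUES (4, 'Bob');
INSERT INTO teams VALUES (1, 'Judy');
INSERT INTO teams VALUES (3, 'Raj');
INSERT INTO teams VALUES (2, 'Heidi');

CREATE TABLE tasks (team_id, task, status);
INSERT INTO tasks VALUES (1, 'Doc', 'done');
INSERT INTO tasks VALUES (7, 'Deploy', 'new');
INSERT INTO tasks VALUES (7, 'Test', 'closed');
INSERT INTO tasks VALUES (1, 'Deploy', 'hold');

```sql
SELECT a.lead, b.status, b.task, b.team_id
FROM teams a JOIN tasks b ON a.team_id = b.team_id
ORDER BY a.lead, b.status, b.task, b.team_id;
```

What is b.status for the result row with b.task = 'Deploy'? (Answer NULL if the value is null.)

INNER JOIN keeps only pairs where the ON condition holds.
Matching on a.team_id = b.team_id.
- team_id=4: no matching b row, dropped.
- team_id=1: 2 matching b row(s), so 2 row(s) emitted.
- team_id=3: no matching b row, dropped.
- team_id=2: no matching b row, dropped.

hold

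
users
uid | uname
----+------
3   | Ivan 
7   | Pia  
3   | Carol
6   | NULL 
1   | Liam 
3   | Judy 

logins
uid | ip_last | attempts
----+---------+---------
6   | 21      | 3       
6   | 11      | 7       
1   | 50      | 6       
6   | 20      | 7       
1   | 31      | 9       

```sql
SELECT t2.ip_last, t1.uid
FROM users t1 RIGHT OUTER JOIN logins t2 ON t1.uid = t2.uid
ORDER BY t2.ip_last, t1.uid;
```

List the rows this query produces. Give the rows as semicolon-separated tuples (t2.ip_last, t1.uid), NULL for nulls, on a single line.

RIGHT JOIN keeps every row from `logins`; unmatched rows get NULL for `users`'s columns.
Matching on t1.uid = t2.uid.
- t1[0] uid=3 → no match.
- t1[1] uid=7 → no match.
- t1[2] uid=3 → no match.
- t1[3] uid=6 → 3 match(es) in t2 → 3 row(s).
- t1[4] uid=1 → 2 match(es) in t2 → 2 row(s).
- t1[5] uid=3 → no match.
- every t2 row matched at least one t1 row.
After projecting and ordering:
t2.ip_last | t1.uid
11 | 6
20 | 6
21 | 6
31 | 1
50 | 1

(11, 6); (20, 6); (21, 6); (31, 1); (50, 1)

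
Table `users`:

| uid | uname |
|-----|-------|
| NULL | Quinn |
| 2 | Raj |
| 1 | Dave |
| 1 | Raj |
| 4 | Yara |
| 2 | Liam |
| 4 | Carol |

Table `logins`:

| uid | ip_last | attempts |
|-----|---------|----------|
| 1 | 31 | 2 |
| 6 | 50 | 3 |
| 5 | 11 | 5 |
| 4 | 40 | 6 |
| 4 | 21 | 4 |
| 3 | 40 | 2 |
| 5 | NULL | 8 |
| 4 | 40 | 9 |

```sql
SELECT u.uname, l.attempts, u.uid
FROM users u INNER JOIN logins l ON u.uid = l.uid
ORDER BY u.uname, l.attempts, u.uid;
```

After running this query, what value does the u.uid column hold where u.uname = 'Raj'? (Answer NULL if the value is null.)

1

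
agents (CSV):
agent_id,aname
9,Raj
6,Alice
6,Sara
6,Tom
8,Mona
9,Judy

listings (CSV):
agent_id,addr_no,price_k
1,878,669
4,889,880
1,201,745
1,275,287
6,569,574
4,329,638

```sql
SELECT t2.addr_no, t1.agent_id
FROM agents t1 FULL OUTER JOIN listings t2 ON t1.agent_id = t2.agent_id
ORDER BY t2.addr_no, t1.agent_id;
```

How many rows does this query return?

FULL OUTER JOIN keeps every row from both sides; unmatched rows get NULL for the other side's columns.
Matching on t1.agent_id = t2.agent_id.
- agent_id=9: no t2 row matches, row kept with t2 columns NULL.
- agent_id=6: 1 matching t2 row(s), so 1 row(s) emitted.
- agent_id=6: 1 matching t2 row(s), so 1 row(s) emitted.
- agent_id=6: 1 matching t2 row(s), so 1 row(s) emitted.
- agent_id=8: no t2 row matches, row kept with t2 columns NULL.
- agent_id=9: no t2 row matches, row kept with t2 columns NULL.
- 5 t2 row(s) had no t1 match → kept, t1 columns NULL.
Total: 3 matched + 8 padded = 11 rows.

11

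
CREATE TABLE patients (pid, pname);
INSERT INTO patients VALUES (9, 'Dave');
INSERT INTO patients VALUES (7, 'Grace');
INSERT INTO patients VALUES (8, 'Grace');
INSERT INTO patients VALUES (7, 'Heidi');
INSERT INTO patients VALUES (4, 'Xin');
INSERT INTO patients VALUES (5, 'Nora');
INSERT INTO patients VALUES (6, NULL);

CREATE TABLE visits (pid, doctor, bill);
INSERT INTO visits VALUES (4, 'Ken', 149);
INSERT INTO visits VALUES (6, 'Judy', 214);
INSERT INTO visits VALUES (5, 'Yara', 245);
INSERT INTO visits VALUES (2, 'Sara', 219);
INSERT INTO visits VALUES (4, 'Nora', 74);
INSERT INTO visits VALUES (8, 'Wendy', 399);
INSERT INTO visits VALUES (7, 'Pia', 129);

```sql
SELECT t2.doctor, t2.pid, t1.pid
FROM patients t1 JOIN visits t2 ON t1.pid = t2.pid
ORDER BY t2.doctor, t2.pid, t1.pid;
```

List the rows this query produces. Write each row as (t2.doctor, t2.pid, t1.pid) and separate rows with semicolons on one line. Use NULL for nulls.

INNER JOIN keeps only pairs where the ON condition holds.
Matching on t1.pid = t2.pid.
Matched pairs: 7.

(Judy, 6, 6); (Ken, 4, 4); (Nora, 4, 4); (Pia, 7, 7); (Pia, 7, 7); (Wendy, 8, 8); (Yara, 5, 5)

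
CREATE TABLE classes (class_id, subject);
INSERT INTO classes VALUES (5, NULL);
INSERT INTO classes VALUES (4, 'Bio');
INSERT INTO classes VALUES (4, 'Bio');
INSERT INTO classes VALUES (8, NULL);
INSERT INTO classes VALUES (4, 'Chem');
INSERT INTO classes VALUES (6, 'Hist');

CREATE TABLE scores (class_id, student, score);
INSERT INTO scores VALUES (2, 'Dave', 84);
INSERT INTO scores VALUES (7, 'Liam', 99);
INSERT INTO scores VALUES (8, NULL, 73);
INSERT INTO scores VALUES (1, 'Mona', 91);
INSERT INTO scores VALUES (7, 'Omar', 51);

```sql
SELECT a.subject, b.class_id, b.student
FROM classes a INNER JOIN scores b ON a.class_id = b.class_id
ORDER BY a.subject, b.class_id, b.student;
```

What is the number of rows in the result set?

INNER JOIN keeps only pairs where the ON condition holds.
Matching on a.class_id = b.class_id.
Matched pairs: 1.
Total: 1 rows.

1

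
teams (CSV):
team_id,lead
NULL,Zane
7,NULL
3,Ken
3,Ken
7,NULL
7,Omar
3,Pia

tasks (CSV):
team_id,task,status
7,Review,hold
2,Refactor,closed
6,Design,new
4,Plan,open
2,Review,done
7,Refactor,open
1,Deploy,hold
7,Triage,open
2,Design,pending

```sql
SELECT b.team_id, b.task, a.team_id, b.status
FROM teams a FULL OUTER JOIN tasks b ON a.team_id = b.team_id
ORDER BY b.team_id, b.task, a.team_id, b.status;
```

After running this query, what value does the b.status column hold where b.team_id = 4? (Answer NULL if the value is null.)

FULL OUTER JOIN keeps every row from both sides; unmatched rows get NULL for the other side's columns.
Matching on a.team_id = b.team_id. A NULL in a compared column never satisfies the condition.
Matched pairs: 9; unmatched a rows kept: 4; unmatched b rows kept: 6.

open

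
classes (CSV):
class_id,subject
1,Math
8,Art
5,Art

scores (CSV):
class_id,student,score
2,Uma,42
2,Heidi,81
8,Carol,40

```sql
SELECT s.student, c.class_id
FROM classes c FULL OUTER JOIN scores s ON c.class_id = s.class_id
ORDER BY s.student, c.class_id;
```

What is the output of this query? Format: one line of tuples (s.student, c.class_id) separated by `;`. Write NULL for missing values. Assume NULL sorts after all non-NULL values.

FULL OUTER JOIN keeps every row from both sides; unmatched rows get NULL for the other side's columns.
Matching on c.class_id = s.class_id.
- c row (class_id=1): no match → kept, s columns NULL.
- c row (class_id=8): matches 1 s row(s) → 1 output row(s).
- c row (class_id=5): no match → kept, s columns NULL.
- 2 s row(s) had no c match → kept, c columns NULL.
After projecting and ordering:
s.student | c.class_id
Carol | 8
Heidi | NULL
Uma | NULL
NULL | 1
NULL | 5

(Carol, 8); (Heidi, NULL); (Uma, NULL); (NULL, 1); (NULL, 5)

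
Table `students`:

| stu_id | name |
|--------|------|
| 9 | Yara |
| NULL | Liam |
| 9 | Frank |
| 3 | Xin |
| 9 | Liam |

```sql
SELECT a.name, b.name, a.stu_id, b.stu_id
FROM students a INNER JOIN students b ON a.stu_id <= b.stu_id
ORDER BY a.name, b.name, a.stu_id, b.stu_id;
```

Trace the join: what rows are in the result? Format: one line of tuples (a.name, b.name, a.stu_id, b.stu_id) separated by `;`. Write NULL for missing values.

INNER JOIN keeps only pairs where the ON condition holds.
Matching on a.stu_id <= b.stu_id. A NULL in a compared column never satisfies the condition.
Matched pairs: 13.

(Frank, Frank, 9, 9); (Frank, Liam, 9, 9); (Frank, Yara, 9, 9); (Liam, Frank, 9, 9); (Liam, Liam, 9, 9); (Liam, Yara, 9, 9); (Xin, Frank, 3, 9); (Xin, Liam, 3, 9); (Xin, Xin, 3, 3); (Xin, Yara, 3, 9); (Yara, Frank, 9, 9); (Yara, Liam, 9, 9); (Yara, Yara, 9, 9)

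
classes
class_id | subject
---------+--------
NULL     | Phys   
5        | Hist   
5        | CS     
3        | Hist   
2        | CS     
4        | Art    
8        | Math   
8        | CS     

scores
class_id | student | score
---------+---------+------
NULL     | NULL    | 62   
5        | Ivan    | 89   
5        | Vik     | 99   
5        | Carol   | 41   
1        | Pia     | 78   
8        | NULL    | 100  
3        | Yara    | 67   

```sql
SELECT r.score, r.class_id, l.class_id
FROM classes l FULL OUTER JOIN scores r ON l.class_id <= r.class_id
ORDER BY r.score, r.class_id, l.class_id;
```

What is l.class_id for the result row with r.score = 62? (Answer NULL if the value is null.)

NULL

FULL OUTER JOIN keeps every row from both sides; unmatched rows get NULL for the other side's columns.
Matching on l.class_id <= r.class_id. A NULL in a compared column never satisfies the condition.
- l row (class_id=NULL): no match → kept, r columns NULL.
- l row (class_id=5): matches 4 r row(s) → 4 output row(s).
- l row (class_id=5): matches 4 r row(s) → 4 output row(s).
- l row (class_id=3): matches 5 r row(s) → 5 output row(s).
- l row (class_id=2): matches 5 r row(s) → 5 output row(s).
- l row (class_id=4): matches 4 r row(s) → 4 output row(s).
- l row (class_id=8): matches 1 r row(s) → 1 output row(s).
- l row (class_id=8): matches 1 r row(s) → 1 output row(s).
- plus 2 unmatched r row(s), each kept with NULL l columns.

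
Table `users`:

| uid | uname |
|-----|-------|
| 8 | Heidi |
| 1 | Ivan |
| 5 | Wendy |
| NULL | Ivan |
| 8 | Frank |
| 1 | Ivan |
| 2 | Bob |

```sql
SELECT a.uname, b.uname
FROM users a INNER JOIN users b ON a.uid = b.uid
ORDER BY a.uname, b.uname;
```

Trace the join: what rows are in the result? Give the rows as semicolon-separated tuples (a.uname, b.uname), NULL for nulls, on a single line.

INNER JOIN keeps only pairs where the ON condition holds.
Matching on a.uid = b.uid. A NULL in a compared column never satisfies the condition.
- a row (uid=8): matches 2 b row(s) → 2 output row(s).
- a row (uid=1): matches 2 b row(s) → 2 output row(s).
- a row (uid=5): matches 1 b row(s) → 1 output row(s).
- a row (uid=NULL): no match → dropped.
- a row (uid=8): matches 2 b row(s) → 2 output row(s).
- a row (uid=1): matches 2 b row(s) → 2 output row(s).
- a row (uid=2): matches 1 b row(s) → 1 output row(s).
After projecting and ordering:
a.uname | b.uname
Bob | Bob
Frank | Frank
Frank | Heidi
Heidi | Frank
Heidi | Heidi
Ivan | Ivan
Ivan | Ivan
Ivan | Ivan
Ivan | Ivan
Wendy | Wendy

(Bob, Bob); (Frank, Frank); (Frank, Heidi); (Heidi, Frank); (Heidi, Heidi); (Ivan, Ivan); (Ivan, Ivan); (Ivan, Ivan); (Ivan, Ivan); (Wendy, Wendy)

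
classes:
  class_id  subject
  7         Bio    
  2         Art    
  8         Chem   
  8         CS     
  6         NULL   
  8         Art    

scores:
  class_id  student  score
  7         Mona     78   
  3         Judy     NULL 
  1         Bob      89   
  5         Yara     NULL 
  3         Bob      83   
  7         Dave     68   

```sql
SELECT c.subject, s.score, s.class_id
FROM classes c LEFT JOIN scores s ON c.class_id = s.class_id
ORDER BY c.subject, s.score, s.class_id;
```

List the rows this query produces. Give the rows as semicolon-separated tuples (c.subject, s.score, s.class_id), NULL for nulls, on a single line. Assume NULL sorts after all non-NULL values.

(Art, NULL, NULL); (Art, NULL, NULL); (Bio, 68, 7); (Bio, 78, 7); (CS, NULL, NULL); (Chem, NULL, NULL); (NULL, NULL, NULL)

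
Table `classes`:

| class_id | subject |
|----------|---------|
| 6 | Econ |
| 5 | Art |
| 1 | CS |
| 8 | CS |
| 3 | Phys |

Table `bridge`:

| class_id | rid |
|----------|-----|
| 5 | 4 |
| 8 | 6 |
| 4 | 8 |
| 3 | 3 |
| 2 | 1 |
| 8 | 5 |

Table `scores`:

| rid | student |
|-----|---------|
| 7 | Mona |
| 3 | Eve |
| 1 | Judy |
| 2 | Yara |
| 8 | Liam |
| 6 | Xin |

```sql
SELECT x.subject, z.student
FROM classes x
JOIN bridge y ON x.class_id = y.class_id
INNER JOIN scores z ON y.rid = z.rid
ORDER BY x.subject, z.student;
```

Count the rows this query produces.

2

Step 1 — x INNER JOIN y on class_id → 4 row(s).
Then INNER JOIN `scores z` on rid: keep only rows whose y.rid appears in z.
Result: 2 row(s).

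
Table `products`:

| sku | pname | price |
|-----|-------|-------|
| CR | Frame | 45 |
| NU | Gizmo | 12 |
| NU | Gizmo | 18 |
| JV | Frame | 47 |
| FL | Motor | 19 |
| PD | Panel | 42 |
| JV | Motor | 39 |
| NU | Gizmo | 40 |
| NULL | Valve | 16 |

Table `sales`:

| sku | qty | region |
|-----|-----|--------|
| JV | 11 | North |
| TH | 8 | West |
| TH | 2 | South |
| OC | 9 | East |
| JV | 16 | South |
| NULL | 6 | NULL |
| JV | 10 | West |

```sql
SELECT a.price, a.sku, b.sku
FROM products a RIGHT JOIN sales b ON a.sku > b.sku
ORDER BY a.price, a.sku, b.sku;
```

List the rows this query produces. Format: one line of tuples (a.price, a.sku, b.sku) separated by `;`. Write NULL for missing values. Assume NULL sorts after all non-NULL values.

(12, NU, JV); (12, NU, JV); (12, NU, JV); (18, NU, JV); (18, NU, JV); (18, NU, JV); (40, NU, JV); (40, NU, JV); (40, NU, JV); (42, PD, JV); (42, PD, JV); (42, PD, JV); (42, PD, OC); (NULL, NULL, TH); (NULL, NULL, TH); (NULL, NULL, NULL)

RIGHT JOIN keeps every row from `sales`; unmatched rows get NULL for `products`'s columns.
Matching on a.sku > b.sku. A NULL in a compared column never satisfies the condition.
Matched pairs: 13; unmatched b rows kept: 3.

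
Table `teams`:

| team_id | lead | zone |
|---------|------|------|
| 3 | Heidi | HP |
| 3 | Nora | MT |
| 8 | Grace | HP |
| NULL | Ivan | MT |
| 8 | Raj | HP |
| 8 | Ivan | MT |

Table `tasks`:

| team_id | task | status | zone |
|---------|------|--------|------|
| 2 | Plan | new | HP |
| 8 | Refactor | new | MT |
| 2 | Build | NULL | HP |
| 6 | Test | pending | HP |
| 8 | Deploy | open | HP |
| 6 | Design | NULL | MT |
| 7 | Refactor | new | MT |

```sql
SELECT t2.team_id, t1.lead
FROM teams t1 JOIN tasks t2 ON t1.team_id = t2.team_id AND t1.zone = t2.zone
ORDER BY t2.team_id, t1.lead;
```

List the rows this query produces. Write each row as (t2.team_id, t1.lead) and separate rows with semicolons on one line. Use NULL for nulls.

INNER JOIN keeps only pairs where the ON condition holds.
Matching on t1.team_id = t2.team_id AND t1.zone = t2.zone. A NULL in a compared column never satisfies the condition.
- t1 row (team_id=3, zone=HP): no match → dropped.
- t1 row (team_id=3, zone=MT): no match → dropped.
- t1 row (team_id=8, zone=HP): matches 1 t2 row(s) → 1 output row(s).
- t1 row (team_id=NULL, zone=MT): no match → dropped.
- t1 row (team_id=8, zone=HP): matches 1 t2 row(s) → 1 output row(s).
- t1 row (team_id=8, zone=MT): matches 1 t2 row(s) → 1 output row(s).
After projecting and ordering:
t2.team_id | t1.lead
8 | Grace
8 | Ivan
8 | Raj

(8, Grace); (8, Ivan); (8, Raj)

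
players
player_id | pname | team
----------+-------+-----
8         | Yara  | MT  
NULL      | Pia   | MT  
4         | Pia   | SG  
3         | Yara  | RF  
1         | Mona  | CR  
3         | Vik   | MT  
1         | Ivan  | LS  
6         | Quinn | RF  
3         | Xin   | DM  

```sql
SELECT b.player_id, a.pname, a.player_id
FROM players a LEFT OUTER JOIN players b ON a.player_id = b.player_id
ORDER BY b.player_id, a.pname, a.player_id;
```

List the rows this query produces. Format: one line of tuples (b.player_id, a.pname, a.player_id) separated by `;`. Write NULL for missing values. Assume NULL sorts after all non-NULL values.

LEFT JOIN keeps every row from `players a`; unmatched rows get NULL for `players b`'s columns.
Matching on a.player_id = b.player_id. A NULL in a compared column never satisfies the condition.
- a row (player_id=8): matches 1 b row(s) → 1 output row(s).
- a row (player_id=NULL): no match → kept, b columns NULL.
- a row (player_id=4): matches 1 b row(s) → 1 output row(s).
- a row (player_id=3): matches 3 b row(s) → 3 output row(s).
- a row (player_id=1): matches 2 b row(s) → 2 output row(s).
- a row (player_id=3): matches 3 b row(s) → 3 output row(s).
- a row (player_id=1): matches 2 b row(s) → 2 output row(s).
- a row (player_id=6): matches 1 b row(s) → 1 output row(s).
- a row (player_id=3): matches 3 b row(s) → 3 output row(s).

(1, Ivan, 1); (1, Ivan, 1); (1, Mona, 1); (1, Mona, 1); (3, Vik, 3); (3, Vik, 3); (3, Vik, 3); (3, Xin, 3); (3, Xin, 3); (3, Xin, 3); (3, Yara, 3); (3, Yara, 3); (3, Yara, 3); (4, Pia, 4); (6, Quinn, 6); (8, Yara, 8); (NULL, Pia, NULL)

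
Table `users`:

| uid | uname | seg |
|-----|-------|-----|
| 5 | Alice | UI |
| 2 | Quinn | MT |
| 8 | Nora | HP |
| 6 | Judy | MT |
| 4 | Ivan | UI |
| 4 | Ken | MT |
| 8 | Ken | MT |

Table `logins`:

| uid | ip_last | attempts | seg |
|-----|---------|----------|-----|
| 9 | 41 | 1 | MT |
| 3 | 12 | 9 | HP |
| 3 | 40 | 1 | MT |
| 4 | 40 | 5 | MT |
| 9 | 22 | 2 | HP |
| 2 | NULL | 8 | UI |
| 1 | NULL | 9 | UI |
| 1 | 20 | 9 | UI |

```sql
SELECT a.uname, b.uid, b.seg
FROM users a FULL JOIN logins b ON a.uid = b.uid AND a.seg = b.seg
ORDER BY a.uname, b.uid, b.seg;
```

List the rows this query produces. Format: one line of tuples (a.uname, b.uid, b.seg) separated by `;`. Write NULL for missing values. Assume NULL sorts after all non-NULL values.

FULL OUTER JOIN keeps every row from both sides; unmatched rows get NULL for the other side's columns.
Matching on a.uid = b.uid AND a.seg = b.seg.
- a[0] uid=5, seg=UI → no match; kept with NULLs on the b side.
- a[1] uid=2, seg=MT → no match; kept with NULLs on the b side.
- a[2] uid=8, seg=HP → no match; kept with NULLs on the b side.
- a[3] uid=6, seg=MT → no match; kept with NULLs on the b side.
- a[4] uid=4, seg=UI → no match; kept with NULLs on the b side.
- a[5] uid=4, seg=MT → 1 match(es) in b → 1 row(s).
- a[6] uid=8, seg=MT → no match; kept with NULLs on the b side.
- 7 row(s) from b found no a partner → padded with NULL.

(Alice, NULL, NULL); (Ivan, NULL, NULL); (Judy, NULL, NULL); (Ken, 4, MT); (Ken, NULL, NULL); (Nora, NULL, NULL); (Quinn, NULL, NULL); (NULL, 1, UI); (NULL, 1, UI); (NULL, 2, UI); (NULL, 3, HP); (NULL, 3, MT); (NULL, 9, HP); (NULL, 9, MT)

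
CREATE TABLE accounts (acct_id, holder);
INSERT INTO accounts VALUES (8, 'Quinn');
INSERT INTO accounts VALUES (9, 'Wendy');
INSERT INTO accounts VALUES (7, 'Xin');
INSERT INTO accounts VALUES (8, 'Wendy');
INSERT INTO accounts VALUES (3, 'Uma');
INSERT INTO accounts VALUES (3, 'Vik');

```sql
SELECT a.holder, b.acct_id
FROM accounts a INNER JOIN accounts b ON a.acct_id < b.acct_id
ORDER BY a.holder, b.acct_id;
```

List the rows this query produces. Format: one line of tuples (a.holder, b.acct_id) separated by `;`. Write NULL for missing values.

(Quinn, 9); (Uma, 7); (Uma, 8); (Uma, 8); (Uma, 9); (Vik, 7); (Vik, 8); (Vik, 8); (Vik, 9); (Wendy, 9); (Xin, 8); (Xin, 8); (Xin, 9)

INNER JOIN keeps only pairs where the ON condition holds.
Matching on a.acct_id < b.acct_id.
- a row (acct_id=8): matches 1 b row(s) → 1 output row(s).
- a row (acct_id=9): no match → dropped.
- a row (acct_id=7): matches 3 b row(s) → 3 output row(s).
- a row (acct_id=8): matches 1 b row(s) → 1 output row(s).
- a row (acct_id=3): matches 4 b row(s) → 4 output row(s).
- a row (acct_id=3): matches 4 b row(s) → 4 output row(s).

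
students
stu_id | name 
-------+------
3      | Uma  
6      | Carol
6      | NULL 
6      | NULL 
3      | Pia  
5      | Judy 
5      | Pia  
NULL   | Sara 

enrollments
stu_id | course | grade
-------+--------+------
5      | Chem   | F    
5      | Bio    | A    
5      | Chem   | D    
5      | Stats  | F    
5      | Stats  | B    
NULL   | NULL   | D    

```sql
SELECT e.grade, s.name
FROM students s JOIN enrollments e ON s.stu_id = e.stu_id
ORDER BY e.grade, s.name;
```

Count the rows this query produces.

10

INNER JOIN keeps only pairs where the ON condition holds.
Matching on s.stu_id = e.stu_id. A NULL in a compared column never satisfies the condition.
Matched pairs: 10.
Total: 10 rows.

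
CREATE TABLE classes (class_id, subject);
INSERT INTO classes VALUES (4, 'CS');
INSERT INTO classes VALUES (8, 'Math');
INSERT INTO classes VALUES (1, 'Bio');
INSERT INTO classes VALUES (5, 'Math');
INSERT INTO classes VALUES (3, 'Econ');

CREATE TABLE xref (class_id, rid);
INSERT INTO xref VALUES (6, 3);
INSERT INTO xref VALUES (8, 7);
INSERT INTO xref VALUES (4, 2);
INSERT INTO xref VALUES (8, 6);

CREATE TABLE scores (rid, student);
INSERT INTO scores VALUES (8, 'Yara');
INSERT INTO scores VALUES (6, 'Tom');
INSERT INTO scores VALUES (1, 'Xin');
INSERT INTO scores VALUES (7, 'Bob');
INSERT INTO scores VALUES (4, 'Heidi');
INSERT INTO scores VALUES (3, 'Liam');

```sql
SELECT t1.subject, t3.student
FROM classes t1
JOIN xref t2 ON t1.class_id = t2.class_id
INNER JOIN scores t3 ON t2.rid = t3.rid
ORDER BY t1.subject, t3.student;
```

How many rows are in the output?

Step 1 — t1 INNER JOIN t2 on class_id → 3 row(s).
Then INNER JOIN `scores t3` on rid: keep only rows whose t2.rid appears in t3.
Result: 2 row(s).

2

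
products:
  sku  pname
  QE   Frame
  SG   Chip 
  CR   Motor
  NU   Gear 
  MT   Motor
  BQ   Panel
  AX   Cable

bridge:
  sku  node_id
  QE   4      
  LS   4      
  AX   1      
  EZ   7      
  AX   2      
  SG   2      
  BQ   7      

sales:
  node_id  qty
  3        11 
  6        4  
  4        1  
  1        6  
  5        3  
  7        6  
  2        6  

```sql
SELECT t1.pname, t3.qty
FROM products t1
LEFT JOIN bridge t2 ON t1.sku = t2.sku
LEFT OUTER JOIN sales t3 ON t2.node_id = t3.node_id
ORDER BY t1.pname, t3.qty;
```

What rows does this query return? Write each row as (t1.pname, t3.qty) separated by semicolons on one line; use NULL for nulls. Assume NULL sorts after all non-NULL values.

Joins associate left-to-right: products LEFT JOIN bridge on sku gives 8 intermediate row(s).
Then LEFT JOIN `sales t3` on node_id: each of those 8 rows is kept; rows whose t2.node_id has no match in t3 get NULL for t3's columns.

(Cable, 6); (Cable, 6); (Chip, 6); (Frame, 1); (Gear, NULL); (Motor, NULL); (Motor, NULL); (Panel, 6)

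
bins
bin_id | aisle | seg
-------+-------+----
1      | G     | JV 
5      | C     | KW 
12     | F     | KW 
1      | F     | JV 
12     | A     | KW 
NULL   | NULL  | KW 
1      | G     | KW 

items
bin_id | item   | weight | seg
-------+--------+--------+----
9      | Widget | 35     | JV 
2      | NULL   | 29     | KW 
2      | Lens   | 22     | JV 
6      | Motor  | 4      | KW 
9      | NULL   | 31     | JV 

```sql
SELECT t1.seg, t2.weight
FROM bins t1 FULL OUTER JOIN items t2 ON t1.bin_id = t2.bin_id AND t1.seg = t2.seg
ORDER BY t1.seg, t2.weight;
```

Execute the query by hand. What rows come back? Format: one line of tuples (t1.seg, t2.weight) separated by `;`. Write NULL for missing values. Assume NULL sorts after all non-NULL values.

FULL OUTER JOIN keeps every row from both sides; unmatched rows get NULL for the other side's columns.
Matching on t1.bin_id = t2.bin_id AND t1.seg = t2.seg. A NULL in a compared column never satisfies the condition.
- bin_id=1, seg=JV: no t2 row matches, row kept with t2 columns NULL.
- bin_id=5, seg=KW: no t2 row matches, row kept with t2 columns NULL.
- bin_id=12, seg=KW: no t2 row matches, row kept with t2 columns NULL.
- bin_id=1, seg=JV: no t2 row matches, row kept with t2 columns NULL.
- bin_id=12, seg=KW: no t2 row matches, row kept with t2 columns NULL.
- bin_id=NULL, seg=KW: no t2 row matches, row kept with t2 columns NULL.
- bin_id=1, seg=KW: no t2 row matches, row kept with t2 columns NULL.
- plus 5 unmatched t2 row(s), each kept with NULL t1 columns.

(JV, NULL); (JV, NULL); (KW, NULL); (KW, NULL); (KW, NULL); (KW, NULL); (KW, NULL); (NULL, 4); (NULL, 22); (NULL, 29); (NULL, 31); (NULL, 35)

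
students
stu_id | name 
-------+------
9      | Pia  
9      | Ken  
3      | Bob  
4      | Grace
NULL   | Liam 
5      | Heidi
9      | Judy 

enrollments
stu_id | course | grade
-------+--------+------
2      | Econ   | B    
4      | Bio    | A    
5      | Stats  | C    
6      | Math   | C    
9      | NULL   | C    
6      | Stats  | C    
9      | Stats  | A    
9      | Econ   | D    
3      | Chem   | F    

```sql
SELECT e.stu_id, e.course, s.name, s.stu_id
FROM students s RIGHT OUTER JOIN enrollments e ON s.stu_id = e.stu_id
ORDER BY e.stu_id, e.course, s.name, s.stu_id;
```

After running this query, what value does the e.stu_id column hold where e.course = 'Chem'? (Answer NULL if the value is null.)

3

RIGHT JOIN keeps every row from `enrollments`; unmatched rows get NULL for `students`'s columns.
Matching on s.stu_id = e.stu_id. A NULL in a compared column never satisfies the condition.
- s (stu_id=9) pairs with 3 row(s) of e.
- s (stu_id=9) pairs with 3 row(s) of e.
- s (stu_id=3) pairs with 1 row(s) of e.
- s (stu_id=4) pairs with 1 row(s) of e.
- s (stu_id=NULL) has no partner in e.
- s (stu_id=5) pairs with 1 row(s) of e.
- s (stu_id=9) pairs with 3 row(s) of e.
- 3 e row(s) had no s match → kept, s columns NULL.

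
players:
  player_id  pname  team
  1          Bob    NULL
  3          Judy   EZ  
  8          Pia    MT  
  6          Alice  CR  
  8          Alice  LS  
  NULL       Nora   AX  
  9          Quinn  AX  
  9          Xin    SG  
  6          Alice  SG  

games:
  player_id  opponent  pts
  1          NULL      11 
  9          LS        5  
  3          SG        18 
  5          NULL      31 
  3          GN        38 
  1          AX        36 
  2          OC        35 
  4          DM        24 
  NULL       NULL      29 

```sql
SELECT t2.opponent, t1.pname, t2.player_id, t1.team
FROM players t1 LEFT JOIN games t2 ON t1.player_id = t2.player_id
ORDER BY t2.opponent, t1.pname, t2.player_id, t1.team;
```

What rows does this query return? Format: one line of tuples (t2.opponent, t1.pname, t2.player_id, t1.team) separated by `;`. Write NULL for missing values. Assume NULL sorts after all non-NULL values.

(AX, Bob, 1, NULL); (GN, Judy, 3, EZ); (LS, Quinn, 9, AX); (LS, Xin, 9, SG); (SG, Judy, 3, EZ); (NULL, Alice, NULL, CR); (NULL, Alice, NULL, LS); (NULL, Alice, NULL, SG); (NULL, Bob, 1, NULL); (NULL, Nora, NULL, AX); (NULL, Pia, NULL, MT)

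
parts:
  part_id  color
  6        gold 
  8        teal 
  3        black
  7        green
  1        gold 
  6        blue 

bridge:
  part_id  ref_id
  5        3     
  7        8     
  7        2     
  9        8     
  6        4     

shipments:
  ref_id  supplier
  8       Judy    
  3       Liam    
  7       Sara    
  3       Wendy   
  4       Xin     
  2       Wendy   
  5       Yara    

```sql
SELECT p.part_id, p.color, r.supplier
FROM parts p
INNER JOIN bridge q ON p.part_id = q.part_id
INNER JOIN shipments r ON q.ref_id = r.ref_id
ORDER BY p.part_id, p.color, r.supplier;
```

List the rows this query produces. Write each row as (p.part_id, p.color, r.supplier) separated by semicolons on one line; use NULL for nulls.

Step 1 — p INNER JOIN q on part_id → 4 row(s).
Then INNER JOIN `shipments r` on ref_id: keep only rows whose q.ref_id appears in r.

(6, blue, Xin); (6, gold, Xin); (7, green, Judy); (7, green, Wendy)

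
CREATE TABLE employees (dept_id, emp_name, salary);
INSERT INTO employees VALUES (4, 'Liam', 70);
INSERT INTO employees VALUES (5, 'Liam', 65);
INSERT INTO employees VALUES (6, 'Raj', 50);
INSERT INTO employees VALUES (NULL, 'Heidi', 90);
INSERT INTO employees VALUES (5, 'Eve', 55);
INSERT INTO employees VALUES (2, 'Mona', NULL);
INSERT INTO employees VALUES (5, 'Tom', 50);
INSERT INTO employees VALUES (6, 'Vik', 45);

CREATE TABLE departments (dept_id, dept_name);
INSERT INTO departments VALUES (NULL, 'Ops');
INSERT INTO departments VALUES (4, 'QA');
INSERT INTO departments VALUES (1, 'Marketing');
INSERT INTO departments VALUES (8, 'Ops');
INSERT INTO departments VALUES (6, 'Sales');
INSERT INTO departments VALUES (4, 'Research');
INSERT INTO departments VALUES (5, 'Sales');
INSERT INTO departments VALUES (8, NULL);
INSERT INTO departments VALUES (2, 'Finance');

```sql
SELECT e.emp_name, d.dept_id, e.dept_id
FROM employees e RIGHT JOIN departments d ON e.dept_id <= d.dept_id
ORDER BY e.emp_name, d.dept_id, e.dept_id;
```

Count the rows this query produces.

RIGHT JOIN keeps every row from `departments`; unmatched rows get NULL for `employees`'s columns.
Matching on e.dept_id <= d.dept_id. A NULL in a compared column never satisfies the condition.
- e (dept_id=4) pairs with 6 row(s) of d.
- e (dept_id=5) pairs with 4 row(s) of d.
- e (dept_id=6) pairs with 3 row(s) of d.
- e (dept_id=NULL) has no partner in d.
- e (dept_id=5) pairs with 4 row(s) of d.
- e (dept_id=2) pairs with 7 row(s) of d.
- e (dept_id=5) pairs with 4 row(s) of d.
- e (dept_id=6) pairs with 3 row(s) of d.
- 2 d row(s) had no e match → kept, e columns NULL.
Total: 31 matched + 2 padded = 33 rows.

33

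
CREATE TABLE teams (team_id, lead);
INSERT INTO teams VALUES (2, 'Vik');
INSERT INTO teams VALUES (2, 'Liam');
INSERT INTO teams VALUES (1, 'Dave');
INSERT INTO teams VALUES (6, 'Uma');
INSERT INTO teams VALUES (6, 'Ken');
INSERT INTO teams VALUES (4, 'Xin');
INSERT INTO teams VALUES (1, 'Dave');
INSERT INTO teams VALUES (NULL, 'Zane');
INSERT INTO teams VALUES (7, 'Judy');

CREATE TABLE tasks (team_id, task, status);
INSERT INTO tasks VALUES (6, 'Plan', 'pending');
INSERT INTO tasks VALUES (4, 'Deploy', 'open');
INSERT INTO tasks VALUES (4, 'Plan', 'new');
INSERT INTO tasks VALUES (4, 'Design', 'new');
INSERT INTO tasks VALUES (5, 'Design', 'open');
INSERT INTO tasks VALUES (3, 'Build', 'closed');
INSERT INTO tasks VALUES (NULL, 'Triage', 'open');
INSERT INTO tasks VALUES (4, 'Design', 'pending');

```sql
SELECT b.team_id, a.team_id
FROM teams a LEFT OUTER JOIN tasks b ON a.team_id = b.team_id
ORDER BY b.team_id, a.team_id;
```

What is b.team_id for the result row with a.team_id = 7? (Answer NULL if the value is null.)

LEFT JOIN keeps every row from `teams`; unmatched rows get NULL for `tasks`'s columns.
Matching on a.team_id = b.team_id. A NULL in a compared column never satisfies the condition.
Matched pairs: 6; unmatched a rows kept: 6.

NULL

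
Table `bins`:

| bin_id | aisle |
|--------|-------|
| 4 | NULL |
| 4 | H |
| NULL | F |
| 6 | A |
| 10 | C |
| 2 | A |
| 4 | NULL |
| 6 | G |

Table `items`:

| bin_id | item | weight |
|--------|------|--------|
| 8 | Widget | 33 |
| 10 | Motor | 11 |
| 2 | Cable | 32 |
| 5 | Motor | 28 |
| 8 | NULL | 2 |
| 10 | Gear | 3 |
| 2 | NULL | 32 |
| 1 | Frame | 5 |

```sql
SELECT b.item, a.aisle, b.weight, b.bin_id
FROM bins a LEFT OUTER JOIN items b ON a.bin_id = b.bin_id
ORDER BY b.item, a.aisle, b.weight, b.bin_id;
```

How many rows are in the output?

10

LEFT JOIN keeps every row from `bins`; unmatched rows get NULL for `items`'s columns.
Matching on a.bin_id = b.bin_id. A NULL in a compared column never satisfies the condition.
- a (bin_id=4) has no partner → padded with NULL.
- a (bin_id=4) has no partner → padded with NULL.
- a (bin_id=NULL) has no partner → padded with NULL.
- a (bin_id=6) has no partner → padded with NULL.
- a (bin_id=10) pairs with 2 row(s) of b.
- a (bin_id=2) pairs with 2 row(s) of b.
- a (bin_id=4) has no partner → padded with NULL.
- a (bin_id=6) has no partner → padded with NULL.
Total: 4 matched + 6 padded = 10 rows.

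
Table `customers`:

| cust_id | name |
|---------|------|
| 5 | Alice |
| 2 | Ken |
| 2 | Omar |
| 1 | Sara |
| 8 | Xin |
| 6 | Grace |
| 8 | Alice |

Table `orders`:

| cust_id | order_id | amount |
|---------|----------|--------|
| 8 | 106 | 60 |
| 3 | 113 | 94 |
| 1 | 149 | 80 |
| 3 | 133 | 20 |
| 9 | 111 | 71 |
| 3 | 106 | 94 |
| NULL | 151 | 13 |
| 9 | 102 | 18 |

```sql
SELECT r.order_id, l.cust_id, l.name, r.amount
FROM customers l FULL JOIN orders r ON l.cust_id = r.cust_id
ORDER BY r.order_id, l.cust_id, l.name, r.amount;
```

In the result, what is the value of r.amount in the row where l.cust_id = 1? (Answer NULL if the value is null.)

80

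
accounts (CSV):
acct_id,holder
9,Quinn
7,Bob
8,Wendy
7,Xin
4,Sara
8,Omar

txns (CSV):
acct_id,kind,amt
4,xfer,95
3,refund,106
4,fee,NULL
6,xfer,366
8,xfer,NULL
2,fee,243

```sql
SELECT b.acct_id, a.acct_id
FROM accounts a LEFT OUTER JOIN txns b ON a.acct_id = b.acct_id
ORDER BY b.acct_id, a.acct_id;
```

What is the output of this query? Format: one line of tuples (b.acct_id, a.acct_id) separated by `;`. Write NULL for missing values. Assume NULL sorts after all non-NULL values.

(4, 4); (4, 4); (8, 8); (8, 8); (NULL, 7); (NULL, 7); (NULL, 9)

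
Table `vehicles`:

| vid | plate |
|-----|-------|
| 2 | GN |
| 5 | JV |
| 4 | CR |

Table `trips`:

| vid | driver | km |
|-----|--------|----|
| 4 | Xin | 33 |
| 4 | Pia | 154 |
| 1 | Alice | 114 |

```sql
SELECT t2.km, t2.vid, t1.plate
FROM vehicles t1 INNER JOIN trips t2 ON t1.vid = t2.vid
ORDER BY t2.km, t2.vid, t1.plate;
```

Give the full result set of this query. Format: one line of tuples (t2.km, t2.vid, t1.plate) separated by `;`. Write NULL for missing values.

(33, 4, CR); (154, 4, CR)

INNER JOIN keeps only pairs where the ON condition holds.
Matching on t1.vid = t2.vid.
Matched pairs: 2.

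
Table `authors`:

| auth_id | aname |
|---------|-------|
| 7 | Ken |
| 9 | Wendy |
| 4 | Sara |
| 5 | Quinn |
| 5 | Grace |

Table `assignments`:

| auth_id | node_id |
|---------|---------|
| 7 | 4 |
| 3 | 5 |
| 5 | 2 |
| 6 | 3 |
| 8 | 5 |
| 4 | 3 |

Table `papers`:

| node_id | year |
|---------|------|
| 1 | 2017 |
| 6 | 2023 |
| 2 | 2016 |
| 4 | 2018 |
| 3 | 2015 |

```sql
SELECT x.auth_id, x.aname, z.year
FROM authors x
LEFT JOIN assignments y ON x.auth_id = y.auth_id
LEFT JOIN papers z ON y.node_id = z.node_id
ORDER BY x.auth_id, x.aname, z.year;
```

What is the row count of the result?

5

Evaluate left to right. First `authors x LEFT JOIN assignments y` on auth_id: 5 row(s).
Then LEFT JOIN `papers z` on node_id: each of those 5 rows is kept; rows whose y.node_id has no match in z get NULL for z's columns.
Result: 5 row(s).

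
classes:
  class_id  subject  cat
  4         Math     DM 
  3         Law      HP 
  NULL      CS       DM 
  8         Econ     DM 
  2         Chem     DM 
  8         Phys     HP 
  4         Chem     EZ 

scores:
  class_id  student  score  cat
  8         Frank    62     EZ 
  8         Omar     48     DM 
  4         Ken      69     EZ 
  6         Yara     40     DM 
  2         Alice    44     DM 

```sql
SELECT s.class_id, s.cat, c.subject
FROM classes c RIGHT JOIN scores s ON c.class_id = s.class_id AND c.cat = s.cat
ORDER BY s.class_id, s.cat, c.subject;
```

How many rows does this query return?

5

RIGHT JOIN keeps every row from `scores`; unmatched rows get NULL for `classes`'s columns.
Matching on c.class_id = s.class_id AND c.cat = s.cat. A NULL in a compared column never satisfies the condition.
- c row (class_id=4, cat=DM): no match.
- c row (class_id=3, cat=HP): no match.
- c row (class_id=NULL, cat=DM): no match.
- c row (class_id=8, cat=DM): matches 1 s row(s) → 1 output row(s).
- c row (class_id=2, cat=DM): matches 1 s row(s) → 1 output row(s).
- c row (class_id=8, cat=HP): no match.
- c row (class_id=4, cat=EZ): matches 1 s row(s) → 1 output row(s).
- plus 2 unmatched s row(s), each kept with NULL c columns.
Total: 3 matched + 2 padded = 5 rows.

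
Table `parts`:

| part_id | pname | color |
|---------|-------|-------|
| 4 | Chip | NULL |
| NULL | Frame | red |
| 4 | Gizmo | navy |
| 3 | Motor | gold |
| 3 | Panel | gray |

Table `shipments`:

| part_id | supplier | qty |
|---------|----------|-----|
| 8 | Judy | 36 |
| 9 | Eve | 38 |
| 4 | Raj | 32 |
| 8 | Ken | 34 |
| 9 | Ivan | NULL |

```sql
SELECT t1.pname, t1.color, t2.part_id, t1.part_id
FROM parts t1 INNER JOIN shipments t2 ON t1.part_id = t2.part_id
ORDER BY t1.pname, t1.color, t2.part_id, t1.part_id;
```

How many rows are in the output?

INNER JOIN keeps only pairs where the ON condition holds.
Matching on t1.part_id = t2.part_id. A NULL in a compared column never satisfies the condition.
- t1 (part_id=4) pairs with 1 row(s) of t2.
- t1 (part_id=NULL) has no partner → excluded.
- t1 (part_id=4) pairs with 1 row(s) of t2.
- t1 (part_id=3) has no partner → excluded.
- t1 (part_id=3) has no partner → excluded.
Total: 2 rows.

2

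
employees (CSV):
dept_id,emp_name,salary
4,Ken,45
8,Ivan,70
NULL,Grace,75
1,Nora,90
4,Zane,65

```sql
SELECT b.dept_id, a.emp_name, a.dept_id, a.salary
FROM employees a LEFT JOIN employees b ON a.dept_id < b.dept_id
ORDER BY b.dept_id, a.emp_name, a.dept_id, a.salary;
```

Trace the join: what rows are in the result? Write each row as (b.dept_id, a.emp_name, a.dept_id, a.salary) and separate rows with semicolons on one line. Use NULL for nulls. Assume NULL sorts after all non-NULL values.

LEFT JOIN keeps every row from `employees a`; unmatched rows get NULL for `employees b`'s columns.
Matching on a.dept_id < b.dept_id. A NULL in a compared column never satisfies the condition.
- a[0] dept_id=4 → 1 match(es) in b → 1 row(s).
- a[1] dept_id=8 → no match; kept with NULLs on the b side.
- a[2] dept_id=NULL → no match; kept with NULLs on the b side.
- a[3] dept_id=1 → 3 match(es) in b → 3 row(s).
- a[4] dept_id=4 → 1 match(es) in b → 1 row(s).
After projecting and ordering:
b.dept_id | a.emp_name | a.dept_id | a.salary
4 | Nora | 1 | 90
4 | Nora | 1 | 90
8 | Ken | 4 | 45
8 | Nora | 1 | 90
8 | Zane | 4 | 65
NULL | Grace | NULL | 75
NULL | Ivan | 8 | 70

(4, Nora, 1, 90); (4, Nora, 1, 90); (8, Ken, 4, 45); (8, Nora, 1, 90); (8, Zane, 4, 65); (NULL, Grace, NULL, 75); (NULL, Ivan, 8, 70)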